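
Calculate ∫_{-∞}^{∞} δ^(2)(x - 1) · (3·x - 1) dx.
0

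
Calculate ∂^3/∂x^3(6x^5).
360 x^{2}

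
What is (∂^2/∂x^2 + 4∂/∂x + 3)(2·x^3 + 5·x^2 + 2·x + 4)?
6 x^{3} + 39 x^{2} + 58 x + 30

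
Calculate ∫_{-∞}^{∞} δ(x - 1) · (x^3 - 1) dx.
0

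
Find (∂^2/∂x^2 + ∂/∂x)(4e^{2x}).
24 e^{2 x}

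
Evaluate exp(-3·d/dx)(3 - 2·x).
9 - 2 x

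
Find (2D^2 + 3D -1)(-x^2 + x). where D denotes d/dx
x^{2} - 7 x - 1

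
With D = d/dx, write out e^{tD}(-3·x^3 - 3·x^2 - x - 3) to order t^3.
- 3 t^{3} - 3 t^{2} \left(3 x + 1\right) - t \left(9 x^{2} + 6 x + 1\right) - 3 x^{3} - 3 x^{2} - x - 3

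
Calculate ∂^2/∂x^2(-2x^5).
- 40 x^{3}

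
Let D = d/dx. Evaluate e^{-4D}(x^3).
x^{3} - 12 x^{2} + 48 x - 64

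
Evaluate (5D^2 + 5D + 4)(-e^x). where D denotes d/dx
- 14 e^{x}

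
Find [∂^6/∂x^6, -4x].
-24\frac{d^{5}}{dx^{5}}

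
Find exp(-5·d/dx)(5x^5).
5 x^{5} - 125 x^{4} + 1250 x^{3} - 6250 x^{2} + 15625 x - 15625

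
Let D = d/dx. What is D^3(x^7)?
210 x^{4}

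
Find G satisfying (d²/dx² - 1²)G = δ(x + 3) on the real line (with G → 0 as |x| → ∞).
-\frac{e^{-|x + 3|}}{2}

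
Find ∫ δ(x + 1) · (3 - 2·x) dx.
5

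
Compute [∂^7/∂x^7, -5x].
-35\frac{d^{6}}{dx^{6}}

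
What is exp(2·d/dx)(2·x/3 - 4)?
\frac{2 x}{3} - \frac{8}{3}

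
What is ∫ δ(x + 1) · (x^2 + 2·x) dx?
-1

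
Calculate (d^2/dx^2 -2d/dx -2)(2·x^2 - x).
- 4 x^{2} - 6 x + 6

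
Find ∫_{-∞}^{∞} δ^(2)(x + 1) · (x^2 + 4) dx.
2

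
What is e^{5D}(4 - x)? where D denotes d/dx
- x - 1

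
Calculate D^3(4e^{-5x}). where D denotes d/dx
- 500 e^{- 5 x}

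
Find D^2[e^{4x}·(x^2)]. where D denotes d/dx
\left(16 x^{2} + 16 x + 2\right) e^{4 x}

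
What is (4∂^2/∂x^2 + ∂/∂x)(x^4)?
4 x^{2} \left(x + 12\right)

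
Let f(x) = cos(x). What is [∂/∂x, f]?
- \sin{\left(x \right)}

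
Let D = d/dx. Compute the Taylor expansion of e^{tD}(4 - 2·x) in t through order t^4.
- 2 t - 2 x + 4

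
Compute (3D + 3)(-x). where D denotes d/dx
- 3 x - 3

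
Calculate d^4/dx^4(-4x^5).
- 480 x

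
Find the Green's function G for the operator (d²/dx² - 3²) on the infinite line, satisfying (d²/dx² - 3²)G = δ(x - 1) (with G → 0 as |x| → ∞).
-\frac{e^{-3|x - 1|}}{6}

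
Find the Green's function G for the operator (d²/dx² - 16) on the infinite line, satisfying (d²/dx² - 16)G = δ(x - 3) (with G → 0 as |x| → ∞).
-\frac{e^{-4|x - 3|}}{8}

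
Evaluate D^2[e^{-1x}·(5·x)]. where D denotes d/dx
5 \left(x - 2\right) e^{- x}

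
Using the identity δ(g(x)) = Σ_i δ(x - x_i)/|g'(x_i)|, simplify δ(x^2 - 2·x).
\frac{\delta(x - 2) + \delta(x)}{2}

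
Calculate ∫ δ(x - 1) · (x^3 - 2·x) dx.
-1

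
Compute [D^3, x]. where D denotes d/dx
3D^{2}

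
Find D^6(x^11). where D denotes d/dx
332640 x^{5}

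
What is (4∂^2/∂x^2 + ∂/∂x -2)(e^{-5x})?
93 e^{- 5 x}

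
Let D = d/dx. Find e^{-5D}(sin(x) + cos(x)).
\sqrt{2} \cos{\left(- x + \frac{\pi}{4} + 5 \right)}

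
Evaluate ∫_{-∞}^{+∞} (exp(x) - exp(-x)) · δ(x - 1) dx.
2 \sinh{\left(1 \right)}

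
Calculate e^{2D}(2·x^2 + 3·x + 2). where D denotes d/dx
2 x^{2} + 11 x + 16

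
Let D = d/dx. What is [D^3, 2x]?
6D^{2}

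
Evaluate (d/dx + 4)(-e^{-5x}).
e^{- 5 x}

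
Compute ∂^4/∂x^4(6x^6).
2160 x^{2}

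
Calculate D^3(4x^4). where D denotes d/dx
96 x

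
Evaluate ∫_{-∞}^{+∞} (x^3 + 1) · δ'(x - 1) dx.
-3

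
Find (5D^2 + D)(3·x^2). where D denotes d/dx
6 x + 30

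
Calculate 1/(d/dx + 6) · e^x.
\frac{e^{x}}{7}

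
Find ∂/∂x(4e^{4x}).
16 e^{4 x}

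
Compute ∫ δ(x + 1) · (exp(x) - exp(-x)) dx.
- 2 \sinh{\left(1 \right)}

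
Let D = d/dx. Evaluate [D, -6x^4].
- 24 x^{3}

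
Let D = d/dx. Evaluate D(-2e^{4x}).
- 8 e^{4 x}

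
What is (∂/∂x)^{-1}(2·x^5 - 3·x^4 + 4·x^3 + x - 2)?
\frac{x^{6}}{3} - \frac{3 x^{5}}{5} + x^{4} + \frac{x^{2}}{2} - 2 x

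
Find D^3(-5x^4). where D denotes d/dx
- 120 x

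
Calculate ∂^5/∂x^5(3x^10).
90720 x^{5}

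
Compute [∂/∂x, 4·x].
4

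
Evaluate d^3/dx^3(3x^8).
1008 x^{5}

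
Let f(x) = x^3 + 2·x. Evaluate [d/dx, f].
3 x^{2} + 2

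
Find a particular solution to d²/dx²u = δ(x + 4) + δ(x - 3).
\frac{|x + 4|}{2} + \frac{|x - 3|}{2}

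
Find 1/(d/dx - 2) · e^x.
- e^{x}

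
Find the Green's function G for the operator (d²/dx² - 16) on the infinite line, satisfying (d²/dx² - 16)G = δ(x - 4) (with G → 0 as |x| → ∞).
-\frac{e^{-4|x - 4|}}{8}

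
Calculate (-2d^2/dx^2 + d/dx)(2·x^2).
4 x - 8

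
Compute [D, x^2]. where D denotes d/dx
2 x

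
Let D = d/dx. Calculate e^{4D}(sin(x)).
\sin{\left(x + 4 \right)}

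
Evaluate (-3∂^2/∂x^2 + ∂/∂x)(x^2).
2 x - 6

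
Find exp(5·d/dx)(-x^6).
- x^{6} - 30 x^{5} - 375 x^{4} - 2500 x^{3} - 9375 x^{2} - 18750 x - 15625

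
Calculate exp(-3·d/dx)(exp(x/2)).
e^{\frac{x}{2} - \frac{3}{2}}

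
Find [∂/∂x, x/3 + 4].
\frac{1}{3}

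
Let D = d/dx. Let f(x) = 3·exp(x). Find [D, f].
3 e^{x}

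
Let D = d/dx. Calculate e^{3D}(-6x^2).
- 6 x^{2} - 36 x - 54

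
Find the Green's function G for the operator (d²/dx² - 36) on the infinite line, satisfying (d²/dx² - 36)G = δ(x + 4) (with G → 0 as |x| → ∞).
-\frac{e^{-6|x + 4|}}{12}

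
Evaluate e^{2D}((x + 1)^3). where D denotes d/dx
x^{3} + 9 x^{2} + 27 x + 27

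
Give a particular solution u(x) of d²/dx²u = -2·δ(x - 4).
-|x - 4|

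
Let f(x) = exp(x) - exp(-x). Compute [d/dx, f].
2 \cosh{\left(x \right)}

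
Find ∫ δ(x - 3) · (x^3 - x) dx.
24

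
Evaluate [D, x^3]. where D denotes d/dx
3 x^{2}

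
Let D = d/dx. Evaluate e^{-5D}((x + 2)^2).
x^{2} - 6 x + 9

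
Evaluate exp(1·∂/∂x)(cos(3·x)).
\cos{\left(3 x + 3 \right)}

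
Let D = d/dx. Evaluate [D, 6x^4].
24 x^{3}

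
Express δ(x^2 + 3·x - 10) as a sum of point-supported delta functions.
\frac{\delta(x + 5) + \delta(x - 2)}{7}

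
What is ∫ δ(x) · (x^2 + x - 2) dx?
-2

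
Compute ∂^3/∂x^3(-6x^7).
- 1260 x^{4}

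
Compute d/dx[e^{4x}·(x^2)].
2 x \left(2 x + 1\right) e^{4 x}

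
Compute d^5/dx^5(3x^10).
90720 x^{5}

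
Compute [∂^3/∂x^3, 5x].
15\frac{d^{2}}{dx^{2}}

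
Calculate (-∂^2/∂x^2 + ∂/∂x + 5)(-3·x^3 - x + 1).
- 15 x^{3} - 9 x^{2} + 13 x + 4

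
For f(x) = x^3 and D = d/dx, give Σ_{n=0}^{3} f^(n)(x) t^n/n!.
t^{3} + 3 t^{2} x + 3 t x^{2} + x^{3}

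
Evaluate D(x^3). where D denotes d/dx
3 x^{2}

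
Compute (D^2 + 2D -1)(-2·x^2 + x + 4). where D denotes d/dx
2 x^{2} - 9 x - 6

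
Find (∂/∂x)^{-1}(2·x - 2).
x^{2} - 2 x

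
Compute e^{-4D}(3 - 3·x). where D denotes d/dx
15 - 3 x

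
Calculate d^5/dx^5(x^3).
0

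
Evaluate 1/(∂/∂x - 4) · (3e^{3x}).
- 3 e^{3 x}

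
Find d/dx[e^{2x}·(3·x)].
\left(6 x + 3\right) e^{2 x}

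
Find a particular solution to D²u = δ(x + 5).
\frac{|x + 5|}{2}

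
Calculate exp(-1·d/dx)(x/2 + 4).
\frac{x}{2} + \frac{7}{2}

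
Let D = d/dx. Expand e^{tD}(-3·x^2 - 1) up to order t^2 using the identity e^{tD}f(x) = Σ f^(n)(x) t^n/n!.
- 3 t^{2} - 6 t x - 3 x^{2} - 1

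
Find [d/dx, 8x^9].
72 x^{8}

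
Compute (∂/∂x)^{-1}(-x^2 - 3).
- \frac{x^{3}}{3} - 3 x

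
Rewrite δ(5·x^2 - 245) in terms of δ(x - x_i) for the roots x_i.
\frac{\delta(x - 7) + \delta(x + 7)}{70}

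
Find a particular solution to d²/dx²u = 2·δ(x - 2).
|x - 2|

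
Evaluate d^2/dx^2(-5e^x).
- 5 e^{x}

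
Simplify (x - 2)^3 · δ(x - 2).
0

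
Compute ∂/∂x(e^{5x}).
5 e^{5 x}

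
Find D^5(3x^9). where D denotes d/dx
45360 x^{4}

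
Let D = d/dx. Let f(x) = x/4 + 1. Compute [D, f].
\frac{1}{4}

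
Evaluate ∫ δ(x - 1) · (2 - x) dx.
1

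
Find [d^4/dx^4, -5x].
-20\frac{d^{3}}{dx^{3}}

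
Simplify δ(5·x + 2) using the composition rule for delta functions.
\frac{\delta(x + 2/5)}{5}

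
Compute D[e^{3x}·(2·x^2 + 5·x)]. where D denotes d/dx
\left(6 x^{2} + 19 x + 5\right) e^{3 x}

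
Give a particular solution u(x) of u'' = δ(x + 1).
\frac{|x + 1|}{2}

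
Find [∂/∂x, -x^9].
- 9 x^{8}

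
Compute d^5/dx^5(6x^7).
15120 x^{2}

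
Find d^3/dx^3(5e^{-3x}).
- 135 e^{- 3 x}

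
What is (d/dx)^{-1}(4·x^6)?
\frac{4 x^{7}}{7}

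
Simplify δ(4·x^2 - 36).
\frac{\delta(x - 3) + \delta(x + 3)}{24}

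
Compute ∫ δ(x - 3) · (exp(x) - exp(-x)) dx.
2 \sinh{\left(3 \right)}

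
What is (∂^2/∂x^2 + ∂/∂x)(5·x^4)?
20 x^{2} \left(x + 3\right)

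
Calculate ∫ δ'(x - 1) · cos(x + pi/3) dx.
\sin{\left(1 + \frac{\pi}{3} \right)}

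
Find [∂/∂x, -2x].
-2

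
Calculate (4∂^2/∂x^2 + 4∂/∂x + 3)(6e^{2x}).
162 e^{2 x}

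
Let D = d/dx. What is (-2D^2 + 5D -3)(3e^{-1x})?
- 30 e^{- x}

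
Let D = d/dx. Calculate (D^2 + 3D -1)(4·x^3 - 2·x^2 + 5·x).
- 4 x^{3} + 38 x^{2} + 7 x + 11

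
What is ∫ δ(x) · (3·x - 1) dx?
-1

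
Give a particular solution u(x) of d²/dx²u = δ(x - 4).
\frac{|x - 4|}{2}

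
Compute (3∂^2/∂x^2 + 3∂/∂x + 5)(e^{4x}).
65 e^{4 x}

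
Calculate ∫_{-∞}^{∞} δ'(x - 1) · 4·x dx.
-4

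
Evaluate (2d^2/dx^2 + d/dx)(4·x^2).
8 x + 16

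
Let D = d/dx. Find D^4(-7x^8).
- 11760 x^{4}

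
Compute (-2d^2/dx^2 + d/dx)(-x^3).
3 x \left(4 - x\right)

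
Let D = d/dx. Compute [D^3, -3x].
-9D^{2}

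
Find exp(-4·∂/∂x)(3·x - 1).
3 x - 13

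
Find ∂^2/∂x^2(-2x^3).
- 12 x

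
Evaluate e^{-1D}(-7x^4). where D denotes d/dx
- 7 x^{4} + 28 x^{3} - 42 x^{2} + 28 x - 7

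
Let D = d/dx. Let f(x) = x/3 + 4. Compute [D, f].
\frac{1}{3}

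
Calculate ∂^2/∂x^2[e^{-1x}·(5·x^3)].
5 x \left(x^{2} - 6 x + 6\right) e^{- x}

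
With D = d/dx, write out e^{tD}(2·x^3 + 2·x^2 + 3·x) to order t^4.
2 t^{3} + t^{2} \left(6 x + 2\right) + t \left(6 x^{2} + 4 x + 3\right) + 2 x^{3} + 2 x^{2} + 3 x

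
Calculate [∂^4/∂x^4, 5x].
20\frac{d^{3}}{dx^{3}}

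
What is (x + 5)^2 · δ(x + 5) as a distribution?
0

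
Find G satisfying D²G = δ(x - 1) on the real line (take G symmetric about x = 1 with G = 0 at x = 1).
\frac{|x - 1|}{2}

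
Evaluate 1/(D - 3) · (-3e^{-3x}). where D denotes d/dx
\frac{e^{- 3 x}}{2}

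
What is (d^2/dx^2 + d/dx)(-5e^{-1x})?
0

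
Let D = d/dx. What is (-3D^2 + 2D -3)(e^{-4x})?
- 59 e^{- 4 x}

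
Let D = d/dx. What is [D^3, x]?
3D^{2}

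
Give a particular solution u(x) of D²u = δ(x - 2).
\frac{|x - 2|}{2}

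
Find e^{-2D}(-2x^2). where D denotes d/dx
- 2 x^{2} + 8 x - 8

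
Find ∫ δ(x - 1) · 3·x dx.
3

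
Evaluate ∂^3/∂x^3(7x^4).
168 x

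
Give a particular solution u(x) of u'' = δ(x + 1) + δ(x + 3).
\frac{|x + 1|}{2} + \frac{|x + 3|}{2}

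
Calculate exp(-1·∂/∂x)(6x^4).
6 x^{4} - 24 x^{3} + 36 x^{2} - 24 x + 6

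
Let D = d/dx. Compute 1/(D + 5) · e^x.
\frac{e^{x}}{6}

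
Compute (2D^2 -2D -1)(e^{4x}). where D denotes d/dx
23 e^{4 x}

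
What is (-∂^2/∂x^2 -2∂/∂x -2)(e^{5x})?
- 37 e^{5 x}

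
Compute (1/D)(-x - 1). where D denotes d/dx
- \frac{x^{2}}{2} - x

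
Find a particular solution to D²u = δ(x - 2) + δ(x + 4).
\frac{|x - 2|}{2} + \frac{|x + 4|}{2}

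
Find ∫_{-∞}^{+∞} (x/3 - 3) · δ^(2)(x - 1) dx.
0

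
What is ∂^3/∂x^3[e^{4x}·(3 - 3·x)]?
\left(48 - 192 x\right) e^{4 x}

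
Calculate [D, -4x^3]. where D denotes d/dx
- 12 x^{2}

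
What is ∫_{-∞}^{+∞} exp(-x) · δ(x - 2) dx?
e^{-2}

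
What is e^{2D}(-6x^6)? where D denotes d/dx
- 6 x^{6} - 72 x^{5} - 360 x^{4} - 960 x^{3} - 1440 x^{2} - 1152 x - 384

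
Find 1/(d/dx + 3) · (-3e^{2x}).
- \frac{3 e^{2 x}}{5}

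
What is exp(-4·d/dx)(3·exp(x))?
3 e^{x - 4}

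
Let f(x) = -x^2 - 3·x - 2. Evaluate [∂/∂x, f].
- 2 x - 3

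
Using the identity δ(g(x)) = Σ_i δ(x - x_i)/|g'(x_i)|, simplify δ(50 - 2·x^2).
\frac{\delta(x - 5) + \delta(x + 5)}{20}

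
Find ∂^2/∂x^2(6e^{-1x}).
6 e^{- x}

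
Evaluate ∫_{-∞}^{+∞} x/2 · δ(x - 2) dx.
1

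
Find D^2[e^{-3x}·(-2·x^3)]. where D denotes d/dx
6 x \left(- 3 x^{2} + 6 x - 2\right) e^{- 3 x}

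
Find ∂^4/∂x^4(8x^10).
40320 x^{6}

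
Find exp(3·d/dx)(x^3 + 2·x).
x^{3} + 9 x^{2} + 29 x + 33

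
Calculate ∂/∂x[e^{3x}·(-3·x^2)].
3 x \left(- 3 x - 2\right) e^{3 x}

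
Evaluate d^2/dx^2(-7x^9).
- 504 x^{7}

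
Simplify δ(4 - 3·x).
\frac{\delta(x - 4/3)}{3}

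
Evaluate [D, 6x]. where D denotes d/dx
6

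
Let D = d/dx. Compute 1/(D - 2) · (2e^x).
- 2 e^{x}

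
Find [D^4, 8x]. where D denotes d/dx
32D^{3}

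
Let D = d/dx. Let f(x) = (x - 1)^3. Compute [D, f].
3 \left(x - 1\right)^{2}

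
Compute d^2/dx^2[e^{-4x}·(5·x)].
40 \left(2 x - 1\right) e^{- 4 x}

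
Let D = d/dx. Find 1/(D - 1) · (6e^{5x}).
\frac{3 e^{5 x}}{2}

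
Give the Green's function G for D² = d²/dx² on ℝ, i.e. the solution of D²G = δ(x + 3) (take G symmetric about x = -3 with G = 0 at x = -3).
\frac{|x + 3|}{2}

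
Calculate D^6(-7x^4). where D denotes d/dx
0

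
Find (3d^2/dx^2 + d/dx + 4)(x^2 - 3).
4 x^{2} + 2 x - 6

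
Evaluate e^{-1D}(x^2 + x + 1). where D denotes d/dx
x^{2} - x + 1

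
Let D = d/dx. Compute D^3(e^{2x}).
8 e^{2 x}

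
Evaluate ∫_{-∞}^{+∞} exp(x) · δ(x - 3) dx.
e^{3}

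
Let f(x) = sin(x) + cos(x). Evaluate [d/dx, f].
- \sin{\left(x \right)} + \cos{\left(x \right)}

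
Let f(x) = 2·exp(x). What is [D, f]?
2 e^{x}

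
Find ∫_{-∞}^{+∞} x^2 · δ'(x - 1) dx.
-2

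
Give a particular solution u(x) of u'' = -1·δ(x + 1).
-\frac{|x + 1|}{2}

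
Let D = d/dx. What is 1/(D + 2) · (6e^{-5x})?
- 2 e^{- 5 x}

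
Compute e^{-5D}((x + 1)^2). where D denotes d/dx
x^{2} - 8 x + 16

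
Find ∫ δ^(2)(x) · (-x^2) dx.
-2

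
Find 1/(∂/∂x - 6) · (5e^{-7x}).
- \frac{5 e^{- 7 x}}{13}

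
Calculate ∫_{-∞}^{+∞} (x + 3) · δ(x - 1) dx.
4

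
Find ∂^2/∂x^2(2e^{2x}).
8 e^{2 x}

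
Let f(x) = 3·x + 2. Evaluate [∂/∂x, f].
3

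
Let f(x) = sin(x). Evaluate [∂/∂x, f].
\cos{\left(x \right)}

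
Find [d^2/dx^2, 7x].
14\frac{d}{dx}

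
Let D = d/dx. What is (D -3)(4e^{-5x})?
- 32 e^{- 5 x}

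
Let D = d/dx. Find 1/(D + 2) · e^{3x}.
\frac{e^{3 x}}{5}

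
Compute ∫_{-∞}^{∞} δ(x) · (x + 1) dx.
1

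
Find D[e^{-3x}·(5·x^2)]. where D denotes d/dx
5 x \left(2 - 3 x\right) e^{- 3 x}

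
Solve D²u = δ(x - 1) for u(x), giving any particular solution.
\frac{|x - 1|}{2}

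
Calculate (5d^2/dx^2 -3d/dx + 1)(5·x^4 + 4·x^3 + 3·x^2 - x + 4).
5 x^{4} - 56 x^{3} + 267 x^{2} + 101 x + 37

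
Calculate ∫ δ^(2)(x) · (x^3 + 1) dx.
0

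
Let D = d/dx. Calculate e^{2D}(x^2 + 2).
x^{2} + 4 x + 6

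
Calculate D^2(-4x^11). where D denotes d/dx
- 440 x^{9}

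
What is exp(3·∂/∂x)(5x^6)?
5 x^{6} + 90 x^{5} + 675 x^{4} + 2700 x^{3} + 6075 x^{2} + 7290 x + 3645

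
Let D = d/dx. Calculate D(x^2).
2 x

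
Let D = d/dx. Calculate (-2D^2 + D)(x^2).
2 x - 4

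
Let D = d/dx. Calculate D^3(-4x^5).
- 240 x^{2}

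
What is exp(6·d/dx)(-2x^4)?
- 2 x^{4} - 48 x^{3} - 432 x^{2} - 1728 x - 2592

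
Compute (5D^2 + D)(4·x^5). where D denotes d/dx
20 x^{3} \left(x + 20\right)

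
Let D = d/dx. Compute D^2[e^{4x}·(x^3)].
2 x \left(8 x^{2} + 12 x + 3\right) e^{4 x}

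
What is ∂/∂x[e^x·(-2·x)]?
2 \left(- x - 1\right) e^{x}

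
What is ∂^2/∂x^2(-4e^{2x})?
- 16 e^{2 x}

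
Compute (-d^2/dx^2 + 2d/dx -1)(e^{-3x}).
- 16 e^{- 3 x}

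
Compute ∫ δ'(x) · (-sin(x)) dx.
1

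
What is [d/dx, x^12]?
12 x^{11}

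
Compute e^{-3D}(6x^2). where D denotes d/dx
6 x^{2} - 36 x + 54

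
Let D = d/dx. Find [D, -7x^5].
- 35 x^{4}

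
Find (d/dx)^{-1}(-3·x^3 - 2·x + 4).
- \frac{3 x^{4}}{4} - x^{2} + 4 x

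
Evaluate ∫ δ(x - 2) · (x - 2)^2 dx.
0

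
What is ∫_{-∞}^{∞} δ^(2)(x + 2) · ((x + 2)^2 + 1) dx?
2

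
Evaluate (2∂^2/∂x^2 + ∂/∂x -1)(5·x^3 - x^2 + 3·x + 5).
- 5 x^{3} + 16 x^{2} + 55 x - 6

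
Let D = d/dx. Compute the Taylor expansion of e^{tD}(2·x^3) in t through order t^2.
2 x \left(3 t^{2} + 3 t x + x^{2}\right)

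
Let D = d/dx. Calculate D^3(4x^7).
840 x^{4}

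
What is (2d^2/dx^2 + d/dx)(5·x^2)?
10 x + 20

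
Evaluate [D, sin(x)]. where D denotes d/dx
\cos{\left(x \right)}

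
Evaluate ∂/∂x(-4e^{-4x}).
16 e^{- 4 x}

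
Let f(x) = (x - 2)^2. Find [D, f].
2 x - 4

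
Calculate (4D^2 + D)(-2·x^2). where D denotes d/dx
- 4 x - 16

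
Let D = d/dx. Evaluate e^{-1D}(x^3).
x^{3} - 3 x^{2} + 3 x - 1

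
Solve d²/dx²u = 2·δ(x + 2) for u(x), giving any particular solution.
|x + 2|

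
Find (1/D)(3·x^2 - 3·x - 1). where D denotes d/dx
x^{3} - \frac{3 x^{2}}{2} - x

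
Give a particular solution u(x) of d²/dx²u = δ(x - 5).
\frac{|x - 5|}{2}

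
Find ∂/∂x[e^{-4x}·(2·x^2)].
4 x \left(1 - 2 x\right) e^{- 4 x}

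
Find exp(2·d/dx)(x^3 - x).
x^{3} + 6 x^{2} + 11 x + 6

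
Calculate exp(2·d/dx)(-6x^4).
- 6 x^{4} - 48 x^{3} - 144 x^{2} - 192 x - 96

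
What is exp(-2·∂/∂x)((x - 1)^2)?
x^{2} - 6 x + 9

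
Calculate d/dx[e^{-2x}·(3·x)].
3 \left(1 - 2 x\right) e^{- 2 x}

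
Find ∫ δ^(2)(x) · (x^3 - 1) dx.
0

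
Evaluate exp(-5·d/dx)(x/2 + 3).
\frac{x}{2} + \frac{1}{2}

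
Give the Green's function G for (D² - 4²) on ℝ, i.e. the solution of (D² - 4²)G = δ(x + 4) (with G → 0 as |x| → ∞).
-\frac{e^{-4|x + 4|}}{8}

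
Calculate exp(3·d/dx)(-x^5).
- x^{5} - 15 x^{4} - 90 x^{3} - 270 x^{2} - 405 x - 243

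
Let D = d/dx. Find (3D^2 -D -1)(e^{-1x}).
3 e^{- x}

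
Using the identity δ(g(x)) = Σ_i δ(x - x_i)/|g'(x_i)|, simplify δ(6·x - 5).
\frac{\delta(x - 5/6)}{6}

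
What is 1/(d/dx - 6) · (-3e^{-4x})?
\frac{3 e^{- 4 x}}{10}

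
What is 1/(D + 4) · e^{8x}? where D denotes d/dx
\frac{e^{8 x}}{12}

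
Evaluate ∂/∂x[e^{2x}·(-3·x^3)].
x^{2} \left(- 6 x - 9\right) e^{2 x}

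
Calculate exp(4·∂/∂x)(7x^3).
7 x^{3} + 84 x^{2} + 336 x + 448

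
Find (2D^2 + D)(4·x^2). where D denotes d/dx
8 x + 16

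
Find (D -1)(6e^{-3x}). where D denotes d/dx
- 24 e^{- 3 x}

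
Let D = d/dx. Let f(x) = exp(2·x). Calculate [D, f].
2 e^{2 x}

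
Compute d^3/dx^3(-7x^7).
- 1470 x^{4}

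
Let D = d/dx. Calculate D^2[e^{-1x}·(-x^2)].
\left(- x^{2} + 4 x - 2\right) e^{- x}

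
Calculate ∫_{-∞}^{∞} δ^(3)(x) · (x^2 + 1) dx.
0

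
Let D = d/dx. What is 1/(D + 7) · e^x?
\frac{e^{x}}{8}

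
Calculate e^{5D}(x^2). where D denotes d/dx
x^{2} + 10 x + 25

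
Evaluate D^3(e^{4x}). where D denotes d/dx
64 e^{4 x}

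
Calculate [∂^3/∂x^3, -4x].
-12\frac{d^{2}}{dx^{2}}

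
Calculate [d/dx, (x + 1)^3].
3 \left(x + 1\right)^{2}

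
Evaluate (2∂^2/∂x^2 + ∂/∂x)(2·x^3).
6 x \left(x + 4\right)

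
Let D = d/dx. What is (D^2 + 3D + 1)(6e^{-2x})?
- 6 e^{- 2 x}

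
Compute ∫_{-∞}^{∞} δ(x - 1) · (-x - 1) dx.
-2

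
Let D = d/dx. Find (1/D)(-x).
- \frac{x^{2}}{2}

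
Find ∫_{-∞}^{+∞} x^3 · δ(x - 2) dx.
8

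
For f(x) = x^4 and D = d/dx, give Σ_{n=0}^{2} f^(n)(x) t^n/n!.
x^{2} \left(6 t^{2} + 4 t x + x^{2}\right)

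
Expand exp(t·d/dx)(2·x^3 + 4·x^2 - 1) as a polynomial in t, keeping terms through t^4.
2 t^{3} + t^{2} \left(6 x + 4\right) + 2 t x \left(3 x + 4\right) + 2 x^{3} + 4 x^{2} - 1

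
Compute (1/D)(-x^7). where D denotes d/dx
- \frac{x^{8}}{8}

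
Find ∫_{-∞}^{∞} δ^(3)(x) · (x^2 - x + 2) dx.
0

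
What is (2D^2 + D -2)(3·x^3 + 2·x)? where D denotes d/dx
- 6 x^{3} + 9 x^{2} + 32 x + 2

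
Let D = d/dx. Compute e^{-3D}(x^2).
x^{2} - 6 x + 9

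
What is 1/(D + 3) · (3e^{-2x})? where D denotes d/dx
3 e^{- 2 x}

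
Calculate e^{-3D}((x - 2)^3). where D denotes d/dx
x^{3} - 15 x^{2} + 75 x - 125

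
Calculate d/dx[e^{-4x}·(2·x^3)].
x^{2} \left(6 - 8 x\right) e^{- 4 x}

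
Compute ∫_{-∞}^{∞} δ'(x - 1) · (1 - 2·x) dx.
2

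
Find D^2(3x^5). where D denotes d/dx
60 x^{3}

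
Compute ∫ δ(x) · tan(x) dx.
0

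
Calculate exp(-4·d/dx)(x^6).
x^{6} - 24 x^{5} + 240 x^{4} - 1280 x^{3} + 3840 x^{2} - 6144 x + 4096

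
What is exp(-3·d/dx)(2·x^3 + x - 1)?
2 x^{3} - 18 x^{2} + 55 x - 58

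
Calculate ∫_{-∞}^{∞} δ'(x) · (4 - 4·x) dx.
4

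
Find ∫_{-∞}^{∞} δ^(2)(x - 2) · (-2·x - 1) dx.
0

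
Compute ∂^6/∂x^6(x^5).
0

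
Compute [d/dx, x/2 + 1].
\frac{1}{2}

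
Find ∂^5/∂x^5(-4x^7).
- 10080 x^{2}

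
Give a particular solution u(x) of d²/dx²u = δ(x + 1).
\frac{|x + 1|}{2}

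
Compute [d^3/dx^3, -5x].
-15\frac{d^{2}}{dx^{2}}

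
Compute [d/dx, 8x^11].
88 x^{10}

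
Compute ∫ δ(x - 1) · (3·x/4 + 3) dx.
\frac{15}{4}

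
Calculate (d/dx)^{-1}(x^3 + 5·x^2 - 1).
\frac{x^{4}}{4} + \frac{5 x^{3}}{3} - x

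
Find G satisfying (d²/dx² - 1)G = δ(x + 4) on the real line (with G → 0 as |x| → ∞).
-\frac{e^{-|x + 4|}}{2}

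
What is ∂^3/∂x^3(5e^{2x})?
40 e^{2 x}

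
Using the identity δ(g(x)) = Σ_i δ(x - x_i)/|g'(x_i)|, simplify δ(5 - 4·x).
\frac{\delta(x - 5/4)}{4}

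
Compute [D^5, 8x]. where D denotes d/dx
40D^{4}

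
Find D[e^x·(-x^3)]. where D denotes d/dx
x^{2} \left(- x - 3\right) e^{x}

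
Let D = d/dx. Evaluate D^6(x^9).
60480 x^{3}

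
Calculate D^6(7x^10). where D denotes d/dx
1058400 x^{4}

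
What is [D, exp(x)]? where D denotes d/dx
e^{x}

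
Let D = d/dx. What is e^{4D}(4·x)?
4 x + 16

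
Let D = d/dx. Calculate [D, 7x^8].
56 x^{7}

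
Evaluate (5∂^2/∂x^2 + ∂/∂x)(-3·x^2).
- 6 x - 30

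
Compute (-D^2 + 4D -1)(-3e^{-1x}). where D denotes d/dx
18 e^{- x}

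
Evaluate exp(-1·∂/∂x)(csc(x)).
\csc{\left(x - 1 \right)}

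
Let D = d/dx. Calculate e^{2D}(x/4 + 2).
\frac{x}{4} + \frac{5}{2}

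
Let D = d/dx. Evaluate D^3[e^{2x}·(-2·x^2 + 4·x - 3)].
16 x \left(- x - 1\right) e^{2 x}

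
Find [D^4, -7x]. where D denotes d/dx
-28D^{3}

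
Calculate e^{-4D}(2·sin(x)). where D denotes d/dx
2 \sin{\left(x - 4 \right)}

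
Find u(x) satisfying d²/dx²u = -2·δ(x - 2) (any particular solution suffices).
-|x - 2|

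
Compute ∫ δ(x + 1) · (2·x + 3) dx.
1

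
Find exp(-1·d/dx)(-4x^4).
- 4 x^{4} + 16 x^{3} - 24 x^{2} + 16 x - 4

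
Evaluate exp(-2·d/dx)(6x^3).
6 x^{3} - 36 x^{2} + 72 x - 48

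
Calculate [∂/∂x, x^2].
2 x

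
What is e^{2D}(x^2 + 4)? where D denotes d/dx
x^{2} + 4 x + 8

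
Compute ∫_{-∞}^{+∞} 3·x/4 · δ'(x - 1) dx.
- \frac{3}{4}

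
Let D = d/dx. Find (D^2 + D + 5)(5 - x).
24 - 5 x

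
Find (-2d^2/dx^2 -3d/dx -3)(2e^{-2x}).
- 10 e^{- 2 x}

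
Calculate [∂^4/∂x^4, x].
4\frac{d^{3}}{dx^{3}}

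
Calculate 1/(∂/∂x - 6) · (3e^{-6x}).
- \frac{e^{- 6 x}}{4}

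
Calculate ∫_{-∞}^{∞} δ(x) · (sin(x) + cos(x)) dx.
1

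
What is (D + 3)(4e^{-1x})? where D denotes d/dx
8 e^{- x}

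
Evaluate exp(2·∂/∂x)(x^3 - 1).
x^{3} + 6 x^{2} + 12 x + 7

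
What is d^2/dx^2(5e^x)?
5 e^{x}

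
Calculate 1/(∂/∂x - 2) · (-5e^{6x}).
- \frac{5 e^{6 x}}{4}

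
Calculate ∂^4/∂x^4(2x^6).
720 x^{2}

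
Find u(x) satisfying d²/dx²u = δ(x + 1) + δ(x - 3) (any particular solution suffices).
\frac{|x + 1|}{2} + \frac{|x - 3|}{2}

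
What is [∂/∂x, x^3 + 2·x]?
3 x^{2} + 2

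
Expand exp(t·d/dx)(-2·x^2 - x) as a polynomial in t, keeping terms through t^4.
- 2 t^{2} - t \left(4 x + 1\right) - 2 x^{2} - x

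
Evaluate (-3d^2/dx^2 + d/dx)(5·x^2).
10 x - 30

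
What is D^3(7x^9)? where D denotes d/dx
3528 x^{6}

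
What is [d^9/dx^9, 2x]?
18\frac{d^{8}}{dx^{8}}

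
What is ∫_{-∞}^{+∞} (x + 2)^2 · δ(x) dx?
4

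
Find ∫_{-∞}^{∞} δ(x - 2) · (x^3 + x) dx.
10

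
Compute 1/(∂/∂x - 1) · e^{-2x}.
- \frac{e^{- 2 x}}{3}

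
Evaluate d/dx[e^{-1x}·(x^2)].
x \left(2 - x\right) e^{- x}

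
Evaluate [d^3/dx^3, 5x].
15\frac{d^{2}}{dx^{2}}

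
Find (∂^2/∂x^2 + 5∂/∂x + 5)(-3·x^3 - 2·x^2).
- 15 x^{3} - 55 x^{2} - 38 x - 4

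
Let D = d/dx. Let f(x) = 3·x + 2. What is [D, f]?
3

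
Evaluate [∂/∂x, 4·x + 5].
4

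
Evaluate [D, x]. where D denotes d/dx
1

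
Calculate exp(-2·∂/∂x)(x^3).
x^{3} - 6 x^{2} + 12 x - 8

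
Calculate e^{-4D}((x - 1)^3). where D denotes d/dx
x^{3} - 15 x^{2} + 75 x - 125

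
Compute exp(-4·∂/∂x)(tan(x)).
\tan{\left(x - 4 \right)}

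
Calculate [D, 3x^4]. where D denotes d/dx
12 x^{3}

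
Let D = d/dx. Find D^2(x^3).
6 x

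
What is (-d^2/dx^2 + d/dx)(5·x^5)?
25 x^{3} \left(x - 4\right)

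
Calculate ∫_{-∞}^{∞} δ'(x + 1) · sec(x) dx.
\tan{\left(1 \right)} \sec{\left(1 \right)}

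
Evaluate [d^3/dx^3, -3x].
-9\frac{d^{2}}{dx^{2}}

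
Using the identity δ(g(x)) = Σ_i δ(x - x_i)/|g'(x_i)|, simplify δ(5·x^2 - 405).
\frac{\delta(x - 9) + \delta(x + 9)}{90}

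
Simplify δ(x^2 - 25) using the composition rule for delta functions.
\frac{\delta(x - 5) + \delta(x + 5)}{10}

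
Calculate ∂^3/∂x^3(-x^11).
- 990 x^{8}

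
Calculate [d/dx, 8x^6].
48 x^{5}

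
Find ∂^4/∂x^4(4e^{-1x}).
4 e^{- x}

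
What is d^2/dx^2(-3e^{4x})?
- 48 e^{4 x}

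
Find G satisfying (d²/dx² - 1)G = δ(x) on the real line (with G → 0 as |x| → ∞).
-\frac{e^{-|x|}}{2}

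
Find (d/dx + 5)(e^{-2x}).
3 e^{- 2 x}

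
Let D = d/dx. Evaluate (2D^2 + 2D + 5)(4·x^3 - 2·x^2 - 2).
20 x^{3} + 14 x^{2} + 40 x - 18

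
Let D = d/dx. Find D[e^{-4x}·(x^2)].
2 x \left(1 - 2 x\right) e^{- 4 x}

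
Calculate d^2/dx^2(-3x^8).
- 168 x^{6}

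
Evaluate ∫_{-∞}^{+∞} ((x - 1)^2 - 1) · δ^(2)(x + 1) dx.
2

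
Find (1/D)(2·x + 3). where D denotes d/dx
x^{2} + 3 x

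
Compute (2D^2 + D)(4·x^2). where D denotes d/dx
8 x + 16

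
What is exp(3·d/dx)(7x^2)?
7 x^{2} + 42 x + 63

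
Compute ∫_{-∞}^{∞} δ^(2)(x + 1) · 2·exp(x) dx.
\frac{2}{e}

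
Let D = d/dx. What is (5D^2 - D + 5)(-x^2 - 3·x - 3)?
- 5 x^{2} - 13 x - 22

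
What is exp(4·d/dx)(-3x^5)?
- 3 x^{5} - 60 x^{4} - 480 x^{3} - 1920 x^{2} - 3840 x - 3072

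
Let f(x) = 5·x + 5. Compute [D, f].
5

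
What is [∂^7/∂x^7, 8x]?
56\frac{d^{6}}{dx^{6}}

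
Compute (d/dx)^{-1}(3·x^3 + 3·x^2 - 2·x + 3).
\frac{3 x^{4}}{4} + x^{3} - x^{2} + 3 x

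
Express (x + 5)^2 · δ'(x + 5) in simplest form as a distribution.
0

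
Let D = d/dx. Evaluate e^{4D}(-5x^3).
- 5 x^{3} - 60 x^{2} - 240 x - 320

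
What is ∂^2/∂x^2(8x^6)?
240 x^{4}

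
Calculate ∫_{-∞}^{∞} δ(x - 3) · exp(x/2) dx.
e^{\frac{3}{2}}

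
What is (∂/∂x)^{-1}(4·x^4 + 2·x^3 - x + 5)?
\frac{4 x^{5}}{5} + \frac{x^{4}}{2} - \frac{x^{2}}{2} + 5 x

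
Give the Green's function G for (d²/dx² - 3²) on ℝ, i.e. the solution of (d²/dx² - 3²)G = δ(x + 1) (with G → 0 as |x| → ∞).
-\frac{e^{-3|x + 1|}}{6}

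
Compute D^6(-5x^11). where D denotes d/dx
- 1663200 x^{5}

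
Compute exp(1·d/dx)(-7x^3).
- 7 x^{3} - 21 x^{2} - 21 x - 7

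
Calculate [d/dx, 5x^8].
40 x^{7}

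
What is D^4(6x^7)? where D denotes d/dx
5040 x^{3}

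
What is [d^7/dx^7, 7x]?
49\frac{d^{6}}{dx^{6}}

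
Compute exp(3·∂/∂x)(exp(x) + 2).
e^{x + 3} + 2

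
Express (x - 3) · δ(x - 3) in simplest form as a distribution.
0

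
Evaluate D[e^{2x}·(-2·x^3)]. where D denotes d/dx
x^{2} \left(- 4 x - 6\right) e^{2 x}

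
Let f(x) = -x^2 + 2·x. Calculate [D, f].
2 - 2 x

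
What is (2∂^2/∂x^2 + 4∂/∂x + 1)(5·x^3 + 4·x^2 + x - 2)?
5 x^{3} + 64 x^{2} + 93 x + 18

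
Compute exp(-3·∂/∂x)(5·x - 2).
5 x - 17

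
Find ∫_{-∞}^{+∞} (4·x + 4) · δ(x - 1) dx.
8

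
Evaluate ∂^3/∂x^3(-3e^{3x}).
- 81 e^{3 x}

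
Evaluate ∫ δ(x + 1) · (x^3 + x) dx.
-2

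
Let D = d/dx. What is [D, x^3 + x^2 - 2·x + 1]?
3 x^{2} + 2 x - 2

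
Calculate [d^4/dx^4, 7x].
28\frac{d^{3}}{dx^{3}}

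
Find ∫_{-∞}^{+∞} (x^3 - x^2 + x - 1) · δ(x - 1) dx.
0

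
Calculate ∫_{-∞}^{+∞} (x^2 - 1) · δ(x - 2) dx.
3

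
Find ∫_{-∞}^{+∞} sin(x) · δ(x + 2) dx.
- \sin{\left(2 \right)}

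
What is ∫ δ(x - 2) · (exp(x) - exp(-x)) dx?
2 \sinh{\left(2 \right)}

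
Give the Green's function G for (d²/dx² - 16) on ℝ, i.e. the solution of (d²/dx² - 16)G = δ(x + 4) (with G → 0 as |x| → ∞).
-\frac{e^{-4|x + 4|}}{8}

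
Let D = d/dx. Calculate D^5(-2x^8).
- 13440 x^{3}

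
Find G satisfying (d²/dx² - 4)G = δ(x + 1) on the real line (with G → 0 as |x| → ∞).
-\frac{e^{-2|x + 1|}}{4}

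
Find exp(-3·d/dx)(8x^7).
8 x^{7} - 168 x^{6} + 1512 x^{5} - 7560 x^{4} + 22680 x^{3} - 40824 x^{2} + 40824 x - 17496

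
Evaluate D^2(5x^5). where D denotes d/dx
100 x^{3}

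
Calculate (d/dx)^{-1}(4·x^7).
\frac{x^{8}}{2}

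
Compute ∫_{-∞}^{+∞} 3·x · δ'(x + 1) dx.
-3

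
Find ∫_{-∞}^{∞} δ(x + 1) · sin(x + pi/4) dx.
\cos{\left(\frac{\pi}{4} + 1 \right)}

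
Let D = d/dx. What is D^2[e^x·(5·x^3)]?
5 x \left(x^{2} + 6 x + 6\right) e^{x}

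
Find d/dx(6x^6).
36 x^{5}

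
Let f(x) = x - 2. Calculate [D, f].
1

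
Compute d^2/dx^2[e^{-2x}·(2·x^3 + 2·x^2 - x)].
8 \left(x^{3} - 2 x^{2} - x + 1\right) e^{- 2 x}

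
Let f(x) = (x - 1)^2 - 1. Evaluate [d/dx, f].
2 x - 2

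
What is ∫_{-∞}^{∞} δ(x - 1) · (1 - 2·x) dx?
-1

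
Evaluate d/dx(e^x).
e^{x}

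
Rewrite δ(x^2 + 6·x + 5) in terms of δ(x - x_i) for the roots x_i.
\frac{\delta(x + 5) + \delta(x + 1)}{4}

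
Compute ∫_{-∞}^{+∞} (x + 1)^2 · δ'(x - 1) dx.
-4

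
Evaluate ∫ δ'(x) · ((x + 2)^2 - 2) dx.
-4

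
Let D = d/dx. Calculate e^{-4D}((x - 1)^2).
x^{2} - 10 x + 25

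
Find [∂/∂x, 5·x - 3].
5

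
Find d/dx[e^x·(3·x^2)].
3 x \left(x + 2\right) e^{x}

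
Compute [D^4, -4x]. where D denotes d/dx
-16D^{3}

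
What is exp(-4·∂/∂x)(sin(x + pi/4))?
\sin{\left(x - 4 + \frac{\pi}{4} \right)}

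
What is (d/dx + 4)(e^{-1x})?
3 e^{- x}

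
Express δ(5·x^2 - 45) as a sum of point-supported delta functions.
\frac{\delta(x - 3) + \delta(x + 3)}{30}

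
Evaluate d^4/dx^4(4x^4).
96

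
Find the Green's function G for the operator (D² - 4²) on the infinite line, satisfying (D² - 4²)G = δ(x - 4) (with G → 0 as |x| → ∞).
-\frac{e^{-4|x - 4|}}{8}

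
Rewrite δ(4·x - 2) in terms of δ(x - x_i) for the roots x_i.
\frac{\delta(x - 1/2)}{4}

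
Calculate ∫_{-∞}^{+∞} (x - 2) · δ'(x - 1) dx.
-1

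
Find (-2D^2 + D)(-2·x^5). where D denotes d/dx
10 x^{3} \left(8 - x\right)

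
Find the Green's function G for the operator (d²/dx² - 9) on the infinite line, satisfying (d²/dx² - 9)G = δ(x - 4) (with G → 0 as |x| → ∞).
-\frac{e^{-3|x - 4|}}{6}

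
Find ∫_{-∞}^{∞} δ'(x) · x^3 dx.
0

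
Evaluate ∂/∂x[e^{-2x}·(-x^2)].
2 x \left(x - 1\right) e^{- 2 x}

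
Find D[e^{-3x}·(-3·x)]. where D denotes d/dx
3 \left(3 x - 1\right) e^{- 3 x}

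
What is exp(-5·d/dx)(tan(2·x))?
\tan{\left(2 x - 10 \right)}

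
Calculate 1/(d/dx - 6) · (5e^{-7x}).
- \frac{5 e^{- 7 x}}{13}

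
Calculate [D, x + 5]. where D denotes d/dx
1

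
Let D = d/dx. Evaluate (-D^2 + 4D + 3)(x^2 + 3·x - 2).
3 x^{2} + 17 x + 4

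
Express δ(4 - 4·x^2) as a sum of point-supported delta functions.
\frac{\delta(x - 1) + \delta(x + 1)}{8}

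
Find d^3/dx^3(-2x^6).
- 240 x^{3}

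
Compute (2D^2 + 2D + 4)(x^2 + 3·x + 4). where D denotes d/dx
4 x^{2} + 16 x + 26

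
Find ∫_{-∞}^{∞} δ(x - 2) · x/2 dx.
1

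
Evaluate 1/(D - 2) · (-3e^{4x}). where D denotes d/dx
- \frac{3 e^{4 x}}{2}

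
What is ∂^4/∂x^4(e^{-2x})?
16 e^{- 2 x}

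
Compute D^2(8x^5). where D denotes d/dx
160 x^{3}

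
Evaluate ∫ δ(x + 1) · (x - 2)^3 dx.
-27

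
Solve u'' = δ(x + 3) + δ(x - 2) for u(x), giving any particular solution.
\frac{|x + 3|}{2} + \frac{|x - 2|}{2}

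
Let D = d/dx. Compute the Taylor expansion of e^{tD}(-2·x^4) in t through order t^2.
2 x^{2} \left(- 6 t^{2} - 4 t x - x^{2}\right)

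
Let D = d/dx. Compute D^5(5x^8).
33600 x^{3}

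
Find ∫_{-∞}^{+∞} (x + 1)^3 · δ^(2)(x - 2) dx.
18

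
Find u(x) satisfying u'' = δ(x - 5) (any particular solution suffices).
\frac{|x - 5|}{2}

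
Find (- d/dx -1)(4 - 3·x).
3 x - 1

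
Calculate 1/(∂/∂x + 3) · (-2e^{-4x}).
2 e^{- 4 x}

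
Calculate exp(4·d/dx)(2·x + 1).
2 x + 9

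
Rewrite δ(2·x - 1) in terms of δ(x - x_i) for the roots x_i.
\frac{\delta(x - 1/2)}{2}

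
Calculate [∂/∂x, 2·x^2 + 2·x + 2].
4 x + 2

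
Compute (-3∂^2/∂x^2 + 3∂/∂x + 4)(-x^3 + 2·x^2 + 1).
- 4 x^{3} - x^{2} + 30 x - 8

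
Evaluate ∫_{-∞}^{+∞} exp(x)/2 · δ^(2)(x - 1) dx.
\frac{e}{2}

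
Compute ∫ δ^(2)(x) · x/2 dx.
0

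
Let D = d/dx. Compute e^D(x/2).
\frac{x}{2} + \frac{1}{2}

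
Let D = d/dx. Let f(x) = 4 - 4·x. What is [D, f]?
-4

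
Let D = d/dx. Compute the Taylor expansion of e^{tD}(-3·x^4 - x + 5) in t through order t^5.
- 3 t^{4} - 12 t^{3} x - 18 t^{2} x^{2} - t \left(12 x^{3} + 1\right) - 3 x^{4} - x + 5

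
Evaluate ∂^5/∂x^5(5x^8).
33600 x^{3}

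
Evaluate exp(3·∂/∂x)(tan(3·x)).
\tan{\left(3 x + 9 \right)}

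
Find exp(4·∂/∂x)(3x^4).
3 x^{4} + 48 x^{3} + 288 x^{2} + 768 x + 768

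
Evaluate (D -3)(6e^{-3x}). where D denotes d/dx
- 36 e^{- 3 x}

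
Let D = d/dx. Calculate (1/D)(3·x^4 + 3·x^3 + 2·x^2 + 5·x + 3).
\frac{3 x^{5}}{5} + \frac{3 x^{4}}{4} + \frac{2 x^{3}}{3} + \frac{5 x^{2}}{2} + 3 x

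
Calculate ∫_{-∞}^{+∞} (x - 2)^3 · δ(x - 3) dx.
1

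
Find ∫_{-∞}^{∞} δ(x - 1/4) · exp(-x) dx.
e^{- \frac{1}{4}}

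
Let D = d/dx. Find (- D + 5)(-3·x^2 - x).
- 15 x^{2} + x + 1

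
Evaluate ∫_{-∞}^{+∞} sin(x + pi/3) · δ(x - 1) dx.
\sin{\left(1 + \frac{\pi}{3} \right)}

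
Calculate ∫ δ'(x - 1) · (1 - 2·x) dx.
2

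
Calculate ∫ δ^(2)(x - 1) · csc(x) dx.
\left(2 \cot^{2}{\left(1 \right)} + 1\right) \csc{\left(1 \right)}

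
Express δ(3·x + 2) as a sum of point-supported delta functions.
\frac{\delta(x + 2/3)}{3}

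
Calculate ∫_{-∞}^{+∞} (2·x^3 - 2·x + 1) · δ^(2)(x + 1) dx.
-12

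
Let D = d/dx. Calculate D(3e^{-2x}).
- 6 e^{- 2 x}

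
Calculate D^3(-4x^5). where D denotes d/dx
- 240 x^{2}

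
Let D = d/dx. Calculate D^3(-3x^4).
- 72 x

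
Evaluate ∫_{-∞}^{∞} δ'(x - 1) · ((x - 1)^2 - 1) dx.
0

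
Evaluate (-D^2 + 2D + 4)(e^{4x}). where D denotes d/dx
- 4 e^{4 x}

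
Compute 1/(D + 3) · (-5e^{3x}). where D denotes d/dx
- \frac{5 e^{3 x}}{6}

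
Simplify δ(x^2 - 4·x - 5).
\frac{\delta(x - 5) + \delta(x + 1)}{6}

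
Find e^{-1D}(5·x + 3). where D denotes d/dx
5 x - 2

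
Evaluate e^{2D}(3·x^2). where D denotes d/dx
3 x^{2} + 12 x + 12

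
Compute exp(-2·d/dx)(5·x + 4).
5 x - 6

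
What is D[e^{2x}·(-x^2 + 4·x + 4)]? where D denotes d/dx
2 \left(- x^{2} + 3 x + 6\right) e^{2 x}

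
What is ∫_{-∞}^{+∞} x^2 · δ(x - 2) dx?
4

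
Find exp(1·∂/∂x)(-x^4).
- x^{4} - 4 x^{3} - 6 x^{2} - 4 x - 1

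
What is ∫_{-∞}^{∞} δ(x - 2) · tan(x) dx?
\tan{\left(2 \right)}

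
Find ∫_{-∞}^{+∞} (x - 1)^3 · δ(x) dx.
-1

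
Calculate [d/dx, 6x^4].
24 x^{3}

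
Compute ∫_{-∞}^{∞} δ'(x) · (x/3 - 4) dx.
- \frac{1}{3}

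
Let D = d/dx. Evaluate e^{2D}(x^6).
x^{6} + 12 x^{5} + 60 x^{4} + 160 x^{3} + 240 x^{2} + 192 x + 64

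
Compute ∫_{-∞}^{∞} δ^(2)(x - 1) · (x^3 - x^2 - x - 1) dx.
4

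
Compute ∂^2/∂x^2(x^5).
20 x^{3}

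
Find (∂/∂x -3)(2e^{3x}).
0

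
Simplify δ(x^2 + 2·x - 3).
\frac{\delta(x - 1) + \delta(x + 3)}{4}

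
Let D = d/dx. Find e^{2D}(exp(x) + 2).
e^{x + 2} + 2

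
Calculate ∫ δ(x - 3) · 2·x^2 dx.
18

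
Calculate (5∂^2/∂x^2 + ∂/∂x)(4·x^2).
8 x + 40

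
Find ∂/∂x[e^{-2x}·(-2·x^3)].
x^{2} \left(4 x - 6\right) e^{- 2 x}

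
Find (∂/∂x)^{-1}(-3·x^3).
- \frac{3 x^{4}}{4}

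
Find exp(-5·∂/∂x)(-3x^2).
- 3 x^{2} + 30 x - 75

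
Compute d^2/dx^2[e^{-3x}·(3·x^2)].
3 \left(9 x^{2} - 12 x + 2\right) e^{- 3 x}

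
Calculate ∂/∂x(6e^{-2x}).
- 12 e^{- 2 x}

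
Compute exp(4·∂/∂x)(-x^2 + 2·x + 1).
- x^{2} - 6 x - 7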